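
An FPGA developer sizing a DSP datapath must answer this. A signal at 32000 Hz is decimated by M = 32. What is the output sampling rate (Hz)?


Decimation reduces the sample rate:
fs_out = fs_in / M
       = 32000 / 32
       = 1000.0 Hz

1000.0 Hz


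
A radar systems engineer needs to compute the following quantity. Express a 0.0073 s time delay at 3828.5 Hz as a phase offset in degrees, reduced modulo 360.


Phase shift from frequency and time delay:
phi = 360 * f * t_delay
    = 360 * 3828.5 * 0.0073
    = 10061.3 degrees
    mod 360 = 341.3 degrees

341.3 degrees


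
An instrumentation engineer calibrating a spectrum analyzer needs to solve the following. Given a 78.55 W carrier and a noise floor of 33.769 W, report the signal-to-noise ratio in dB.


SNR in decibels:
SNR = 10 * log10(Ps / Pn)
    = 10 * log10(78.55 / 33.769)
    = 10 * log10(2.3261)
    = 10 * 0.3666
    = 3.67 dB

3.67 dB


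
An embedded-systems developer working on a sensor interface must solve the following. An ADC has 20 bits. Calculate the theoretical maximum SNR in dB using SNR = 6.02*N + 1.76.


Theoretical SNR for a full-scale sinusoid:
SNR = 6.02 * N + 1.76
    = 6.02 * 20 + 1.76
    = 120.4 + 1.76
    = 122.16 dB

122.16 dB


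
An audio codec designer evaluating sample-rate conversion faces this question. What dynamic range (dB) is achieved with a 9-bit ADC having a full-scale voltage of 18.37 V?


Dynamic range from full-scale to LSB:
V_min = V_max / 2^bits = 18.37 / 2^9
DR = 20 * log10(V_max / V_min)
   = 20 * log10(2^9)
   = 20 * 9 * log10(2)
   = 54.19 dB

54.19 dB


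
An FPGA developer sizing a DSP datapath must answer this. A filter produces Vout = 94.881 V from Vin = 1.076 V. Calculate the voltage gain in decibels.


Voltage gain in dB:
G = 20 * log10(Vout / Vin)
  = 20 * log10(94.881 / 1.076)
  = 20 * log10(88.179368)
  = 20 * 1.945367
  = 38.91 dB

38.91 dB


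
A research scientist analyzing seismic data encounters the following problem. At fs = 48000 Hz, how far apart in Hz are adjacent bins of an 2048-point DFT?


DFT frequency resolution:
df = fs / N
   = 48000 / 2048
   = 23.4375 Hz

23.4375 Hz


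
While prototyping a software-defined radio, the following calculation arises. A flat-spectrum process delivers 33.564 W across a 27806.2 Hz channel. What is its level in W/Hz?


Power spectral density:
PSD = P / BW
    = 33.564 / 27806.2
    = 0.00120707 W/Hz

0.00120707 W/Hz


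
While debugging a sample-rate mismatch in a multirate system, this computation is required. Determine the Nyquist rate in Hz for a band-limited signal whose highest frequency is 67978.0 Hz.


The Nyquist rate is twice the maximum frequency component.
fs_min = 2 * fmax
      = 2 * 67978.0
      = 135956.0 Hz

135956.0


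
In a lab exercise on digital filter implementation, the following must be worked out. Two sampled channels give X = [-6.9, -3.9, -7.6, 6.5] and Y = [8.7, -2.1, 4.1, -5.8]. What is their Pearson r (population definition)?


Pearson correlation coefficient (population):
r = cov(X,Y) / (std(X) * std(Y))
Mean X = -2.975, Mean Y = 1.225
Cov(X,Y) = -26.530625
Std(X) = 5.644189, Std(Y) = 5.580043
r = -0.8424

-0.8424


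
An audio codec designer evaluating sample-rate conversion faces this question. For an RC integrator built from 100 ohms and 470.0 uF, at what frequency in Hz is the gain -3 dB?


Cutoff frequency of a first-order RC filter:
fc = 1 / (2 * pi * R * C)
C = 470.0 uF = 0.00047 F
fc = 1 / (2 * pi * 100 * 0.00047)
   = 1 / 0.29530970943744
   = 3.386275 Hz

3.386275 Hz


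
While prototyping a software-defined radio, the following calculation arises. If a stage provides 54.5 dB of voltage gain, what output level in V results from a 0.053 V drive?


Output voltage from dB gain:
V_out = V_in * 10^(gain_dB / 20)
      = 0.053 * 10^(54.5 / 20)
      = 0.053 * 530.884444
      = 28.1369 V

28.1369 V


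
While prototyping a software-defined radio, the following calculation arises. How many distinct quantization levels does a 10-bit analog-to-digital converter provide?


Number of quantization levels = 2^N
= 2^10
= 1024

1024


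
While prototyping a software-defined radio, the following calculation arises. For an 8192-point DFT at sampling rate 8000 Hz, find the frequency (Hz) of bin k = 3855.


Frequency of DFT bin k:
f_k = k * fs / N
    = 3855 * 8000 / 8192
    = 30840000 / 8192
    = 3764.648 Hz

3764.648 Hz


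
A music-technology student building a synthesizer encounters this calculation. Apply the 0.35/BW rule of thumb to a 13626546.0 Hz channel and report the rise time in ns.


Rise time from bandwidth relationship:
tr = 0.35 / BW
   = 0.35 / 13626546.0
   = 2.568515895e-08 s
   = 25.6852 ns

25.6852 ns


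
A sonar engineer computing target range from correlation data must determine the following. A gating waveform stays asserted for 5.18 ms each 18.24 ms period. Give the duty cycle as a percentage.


Duty cycle as a percentage:
DC = (t_on / T) * 100
   = (5.18 / 18.24) * 100
   = 0.283991 * 100
   = 28.4 %

28.4 %


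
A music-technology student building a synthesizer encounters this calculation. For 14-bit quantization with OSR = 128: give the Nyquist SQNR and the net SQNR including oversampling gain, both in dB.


Step 1 — baseline SQNR at Nyquist:
SQNR_base = 6.02*N + 1.76
          = 6.02*14 + 1.76
          = 86.04 dB

Step 2 — oversampling processing gain:
G = 10*log10(OSR) = 10*log10(128) = 21.07 dB

Step 3 — total:
SQNR_total = 86.04 + 21.07 = 107.11 dB

Base SQNR = 86.04 dB; oversampled SQNR = 107.11 dB


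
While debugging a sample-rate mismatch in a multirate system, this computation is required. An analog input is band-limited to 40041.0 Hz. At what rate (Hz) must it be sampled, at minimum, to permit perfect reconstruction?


The Nyquist rate is twice the maximum frequency component.
fs_min = 2 * fmax
      = 2 * 40041.0
      = 80082.0 Hz

80082.0


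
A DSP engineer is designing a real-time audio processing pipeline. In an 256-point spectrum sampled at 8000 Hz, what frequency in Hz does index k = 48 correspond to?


Frequency of DFT bin k:
f_k = k * fs / N
    = 48 * 8000 / 256
    = 384000 / 256
    = 1500.0 Hz

1500.0 Hz


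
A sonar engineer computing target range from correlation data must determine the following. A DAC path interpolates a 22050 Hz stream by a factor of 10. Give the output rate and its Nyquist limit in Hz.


Step 1 — output sample rate after interpolation by L:
fs_out = L * fs_in = 10 * 22050 = 220500 Hz

Step 2 — Nyquist frequency of the output stream:
f_Nyq = fs_out / 2 = 220500 / 2 = 110250.0 Hz

fs_out = 220500 Hz; f_Nyquist = 110250.0 Hz


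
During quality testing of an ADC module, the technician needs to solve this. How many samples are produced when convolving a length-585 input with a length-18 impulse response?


Linear convolution output length:
L = N + M - 1
  = 585 + 18 - 1
  = 602 samples

602


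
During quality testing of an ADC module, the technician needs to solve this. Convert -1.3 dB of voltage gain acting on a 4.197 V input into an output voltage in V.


Output voltage from dB gain:
V_out = V_in * 10^(gain_dB / 20)
      = 4.197 * 10^(-1.3 / 20)
      = 4.197 * 0.860994
      = 3.6136 V

3.6136 V


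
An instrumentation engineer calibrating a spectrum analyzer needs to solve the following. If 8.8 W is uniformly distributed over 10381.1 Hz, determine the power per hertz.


Power spectral density:
PSD = P / BW
    = 8.8 / 10381.1
    = 0.00084769 W/Hz

0.00084769 W/Hz


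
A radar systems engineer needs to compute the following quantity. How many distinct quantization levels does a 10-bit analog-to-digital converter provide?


Number of quantization levels = 2^N
= 2^10
= 1024

1024


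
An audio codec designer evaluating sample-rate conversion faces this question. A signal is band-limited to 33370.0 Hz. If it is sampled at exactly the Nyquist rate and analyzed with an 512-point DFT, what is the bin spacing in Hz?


Step 1 — Nyquist sampling rate:
fs = 2 * fmax = 2 * 33370.0 = 66740.0 Hz

Step 2 — DFT bin spacing:
df = fs / N = 66740.0 / 512 = 130.3516 Hz

130.3516 Hz


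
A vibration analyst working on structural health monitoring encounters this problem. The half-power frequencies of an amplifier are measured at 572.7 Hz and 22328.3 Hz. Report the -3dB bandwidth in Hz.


Bandwidth is the difference of -3dB frequencies:
BW = f_high - f_low
   = 22328.3 - 572.7
   = 21755.6 Hz

21755.6 Hz


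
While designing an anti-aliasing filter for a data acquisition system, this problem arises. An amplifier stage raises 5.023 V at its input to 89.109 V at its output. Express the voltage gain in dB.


Voltage gain in dB:
G = 20 * log10(Vout / Vin)
  = 20 * log10(89.109 / 5.023)
  = 20 * log10(17.740195)
  = 20 * 1.248958
  = 24.98 dB

24.98 dB


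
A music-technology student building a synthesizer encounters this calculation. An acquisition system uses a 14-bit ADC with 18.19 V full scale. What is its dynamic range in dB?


Dynamic range from full-scale to LSB:
V_min = V_max / 2^bits = 18.19 / 2^14
DR = 20 * log10(V_max / V_min)
   = 20 * log10(2^14)
   = 20 * 14 * log10(2)
   = 84.29 dB

84.29 dB


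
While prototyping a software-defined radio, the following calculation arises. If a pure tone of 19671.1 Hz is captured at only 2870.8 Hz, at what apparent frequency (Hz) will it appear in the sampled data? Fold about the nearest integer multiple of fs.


Compute the nearest integer multiple of fs to the signal:
n = round(19671.1 / 2870.8) = 7
f_alias = |19671.1 - 7 * 2870.8|
        = |19671.1 - 20095.6|
        = 424.5 Hz

424.5


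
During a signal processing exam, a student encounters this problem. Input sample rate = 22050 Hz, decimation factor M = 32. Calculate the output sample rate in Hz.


Decimation reduces the sample rate:
fs_out = fs_in / M
       = 22050 / 32
       = 689.0625 Hz

689.0625 Hz


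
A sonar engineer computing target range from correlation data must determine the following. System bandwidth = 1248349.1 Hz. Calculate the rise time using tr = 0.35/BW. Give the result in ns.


Rise time from bandwidth relationship:
tr = 0.35 / BW
   = 0.35 / 1248349.1
   = 2.803702907e-07 s
   = 280.3703 ns

280.3703 ns


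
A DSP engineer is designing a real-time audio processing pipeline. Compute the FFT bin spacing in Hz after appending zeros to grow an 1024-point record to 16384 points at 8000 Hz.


Frequency resolution after zero-padding:
N_padded = 1024 * 16 = 16384
df = fs / N_padded
   = 8000 / 16384
   = 0.4883 Hz

0.4883 Hz


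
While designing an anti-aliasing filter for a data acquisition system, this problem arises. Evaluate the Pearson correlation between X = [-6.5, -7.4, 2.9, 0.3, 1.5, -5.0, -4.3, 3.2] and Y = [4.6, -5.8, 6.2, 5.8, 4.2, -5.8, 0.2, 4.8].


Pearson correlation coefficient (population):
r = cov(X,Y) / (std(X) * std(Y))
Mean X = -1.9125, Mean Y = 1.775
Cov(X,Y) = 13.712188
Std(X) = 4.065537, Std(Y) = 4.690882
r = 0.719

0.719


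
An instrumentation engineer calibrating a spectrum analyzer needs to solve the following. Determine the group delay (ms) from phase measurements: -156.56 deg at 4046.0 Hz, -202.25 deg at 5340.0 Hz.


Group delay from phase difference:
tau = -d(phi)/d(omega)
d(phi) = -45.69 deg = -0.797441 rad
d(omega) = 2*pi*(5340.0 - 4046.0) = 8130.4418 rad/s
tau = -(-0.797441) / 8130.4418
    = 0.0981 ms

0.0981 ms


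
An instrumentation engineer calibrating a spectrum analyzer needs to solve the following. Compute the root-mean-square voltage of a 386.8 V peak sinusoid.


RMS voltage for a sinusoidal waveform:
V_rms = V_peak / sqrt(2)
      = 386.8 / 1.414214
      = 273.509 V

273.509 V


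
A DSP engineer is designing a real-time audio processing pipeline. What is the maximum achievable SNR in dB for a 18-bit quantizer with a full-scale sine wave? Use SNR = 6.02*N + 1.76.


Theoretical SNR for a full-scale sinusoid:
SNR = 6.02 * N + 1.76
    = 6.02 * 18 + 1.76
    = 108.36 + 1.76
    = 110.12 dB

110.12 dB


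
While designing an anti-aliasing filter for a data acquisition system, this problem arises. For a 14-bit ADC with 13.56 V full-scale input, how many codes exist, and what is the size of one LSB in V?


Step 1 — number of quantization levels:
L = 2^N = 2^14 = 16384

Step 2 — LSB step size:
delta = Vfs / L
      = 13.56 / 16384
      = 0.00082764 V

Levels = 16384; step size = 0.00082764 V


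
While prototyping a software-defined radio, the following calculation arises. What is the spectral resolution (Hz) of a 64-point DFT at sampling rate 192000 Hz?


DFT frequency resolution:
df = fs / N
   = 192000 / 64
   = 3000.0 Hz

3000.0 Hz


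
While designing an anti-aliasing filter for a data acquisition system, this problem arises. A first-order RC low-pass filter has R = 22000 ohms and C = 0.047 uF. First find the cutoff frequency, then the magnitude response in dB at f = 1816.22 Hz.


Step 1 — cutoff frequency:
fc = 1 / (2*pi*R*C)
C = 0.047 uF = 4.7e-08 F
fc = 1 / (2*pi*22000*4.7e-08)
   = 153.922 Hz

Step 2 — magnitude at f = 1816.22 Hz:
|H(f)| = 1 / sqrt(1 + (f/fc)^2)
f/fc = 1816.22 / 153.922 = 11.799613
|H| = 1 / sqrt(1 + 139.230867) = 0.0844458
|H|_dB = 20*log10(0.0844458) = -21.47 dB

fc = 153.922 Hz; |H(1816.22 Hz)| = -21.47 dB


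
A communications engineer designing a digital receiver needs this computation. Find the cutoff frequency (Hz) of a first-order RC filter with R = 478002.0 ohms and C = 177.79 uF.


Cutoff frequency of a first-order RC filter:
fc = 1 / (2 * pi * R * C)
C = 177.79 uF = 0.00017779 F
fc = 1 / (2 * pi * 478002.0 * 0.00017779)
   = 1 / 533.97006670996
   = 0.001873 Hz

0.001873 Hz


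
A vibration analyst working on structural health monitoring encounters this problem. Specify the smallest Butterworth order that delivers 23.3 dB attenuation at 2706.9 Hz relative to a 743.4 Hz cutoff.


Butterworth filter order formula:
n = log10(10^(A/10) - 1) / (2 * log10(f_stop/f_pass))
10^(23.3/10) - 1 = 212.7962
f_stop/f_pass = 2706.9 / 743.4 = 3.6412
n = 2.0739 -> ceil = 3

3


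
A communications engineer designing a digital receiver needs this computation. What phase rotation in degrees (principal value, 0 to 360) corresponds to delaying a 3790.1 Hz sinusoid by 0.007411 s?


Phase shift from frequency and time delay:
phi = 360 * f * t_delay
    = 360 * 3790.1 * 0.007411
    = 10111.84 degrees
    mod 360 = 31.84 degrees

31.84 degrees


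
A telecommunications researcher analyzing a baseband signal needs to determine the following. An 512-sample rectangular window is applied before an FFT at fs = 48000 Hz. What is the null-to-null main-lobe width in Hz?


Main lobe width for a rectangular window:
Width = 2 * fs / N
      = 2 * 48000 / 512
      = 96000 / 512
      = 187.5 Hz

187.5 Hz


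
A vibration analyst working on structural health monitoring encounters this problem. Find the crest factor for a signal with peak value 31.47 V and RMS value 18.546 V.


Crest factor is the ratio of peak to RMS:
CF = V_peak / V_rms
   = 31.47 / 18.546
   = 1.6969

1.6969


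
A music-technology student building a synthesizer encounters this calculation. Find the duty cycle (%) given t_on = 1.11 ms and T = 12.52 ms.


Duty cycle as a percentage:
DC = (t_on / T) * 100
   = (1.11 / 12.52) * 100
   = 0.088658 * 100
   = 8.87 %

8.87 %


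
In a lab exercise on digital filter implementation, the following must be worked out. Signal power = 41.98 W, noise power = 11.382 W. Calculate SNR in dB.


SNR in decibels:
SNR = 10 * log10(Ps / Pn)
    = 10 * log10(41.98 / 11.382)
    = 10 * log10(3.6883)
    = 10 * 0.5668
    = 5.67 dB

5.67 dB


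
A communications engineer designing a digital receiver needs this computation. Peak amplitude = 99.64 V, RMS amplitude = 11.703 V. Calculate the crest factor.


Crest factor is the ratio of peak to RMS:
CF = V_peak / V_rms
   = 99.64 / 11.703
   = 8.5141

8.5141


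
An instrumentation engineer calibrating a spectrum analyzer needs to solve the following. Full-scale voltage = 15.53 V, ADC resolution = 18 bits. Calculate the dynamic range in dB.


Dynamic range from full-scale to LSB:
V_min = V_max / 2^bits = 15.53 / 2^18
DR = 20 * log10(V_max / V_min)
   = 20 * log10(2^18)
   = 20 * 18 * log10(2)
   = 108.37 dB

108.37 dB


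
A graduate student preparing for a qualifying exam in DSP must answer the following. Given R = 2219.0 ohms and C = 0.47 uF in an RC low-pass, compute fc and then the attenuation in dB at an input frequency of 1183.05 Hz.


Step 1 — cutoff frequency:
fc = 1 / (2*pi*R*C)
C = 0.47 uF = 4.7e-07 F
fc = 1 / (2*pi*2219.0*4.7e-07)
   = 152.604 Hz

Step 2 — magnitude at f = 1183.05 Hz:
|H(f)| = 1 / sqrt(1 + (f/fc)^2)
f/fc = 1183.05 / 152.604 = 7.752418
|H| = 1 / sqrt(1 + 60.099985) = 0.1279321
|H|_dB = 20*log10(0.1279321) = -17.86 dB

fc = 152.604 Hz; |H(1183.05 Hz)| = -17.86 dB


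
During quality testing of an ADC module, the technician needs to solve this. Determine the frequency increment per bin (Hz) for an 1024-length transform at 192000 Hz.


DFT frequency resolution:
df = fs / N
   = 192000 / 1024
   = 187.5 Hz

187.5 Hz


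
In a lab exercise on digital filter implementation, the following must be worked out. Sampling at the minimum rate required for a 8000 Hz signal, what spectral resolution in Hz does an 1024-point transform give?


Step 1 — Nyquist sampling rate:
fs = 2 * fmax = 2 * 8000 = 16000 Hz

Step 2 — DFT bin spacing:
df = fs / N = 16000 / 1024 = 15.625 Hz

15.625 Hz


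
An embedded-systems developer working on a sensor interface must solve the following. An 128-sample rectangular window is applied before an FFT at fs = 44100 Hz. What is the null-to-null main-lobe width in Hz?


Main lobe width for a rectangular window:
Width = 2 * fs / N
      = 2 * 44100 / 128
      = 88200 / 128
      = 689.062 Hz

689.062 Hz


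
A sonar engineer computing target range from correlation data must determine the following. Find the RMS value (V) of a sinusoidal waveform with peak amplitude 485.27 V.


RMS voltage for a sinusoidal waveform:
V_rms = V_peak / sqrt(2)
      = 485.27 / 1.414214
      = 343.138 V

343.138 V


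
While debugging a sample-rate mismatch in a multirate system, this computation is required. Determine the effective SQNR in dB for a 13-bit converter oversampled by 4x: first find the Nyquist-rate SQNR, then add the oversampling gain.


Step 1 — baseline SQNR at Nyquist:
SQNR_base = 6.02*N + 1.76
          = 6.02*13 + 1.76
          = 80.02 dB

Step 2 — oversampling processing gain:
G = 10*log10(OSR) = 10*log10(4) = 6.02 dB

Step 3 — total:
SQNR_total = 80.02 + 6.02 = 86.04 dB

Base SQNR = 80.02 dB; oversampled SQNR = 86.04 dB


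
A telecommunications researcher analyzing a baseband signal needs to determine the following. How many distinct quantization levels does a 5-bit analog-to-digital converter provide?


Number of quantization levels = 2^N
= 2^5
= 32

32


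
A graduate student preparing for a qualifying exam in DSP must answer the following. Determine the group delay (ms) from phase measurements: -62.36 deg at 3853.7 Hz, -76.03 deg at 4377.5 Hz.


Group delay from phase difference:
tau = -d(phi)/d(omega)
d(phi) = -13.67 deg = -0.238587 rad
d(omega) = 2*pi*(4377.5 - 3853.7) = 3291.1325 rad/s
tau = -(-0.238587) / 3291.1325
    = 0.0725 ms

0.0725 ms


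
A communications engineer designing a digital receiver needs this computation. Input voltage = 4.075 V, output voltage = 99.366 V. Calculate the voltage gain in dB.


Voltage gain in dB:
G = 20 * log10(Vout / Vin)
  = 20 * log10(99.366 / 4.075)
  = 20 * log10(24.384294)
  = 20 * 1.38711
  = 27.74 dB

27.74 dB


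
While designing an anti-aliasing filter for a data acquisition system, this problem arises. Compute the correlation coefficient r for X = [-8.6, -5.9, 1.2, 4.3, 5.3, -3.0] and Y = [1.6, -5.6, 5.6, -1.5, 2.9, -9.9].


Pearson correlation coefficient (population):
r = cov(X,Y) / (std(X) * std(Y))
Mean X = -1.1167, Mean Y = -1.15
Cov(X,Y) = 9.485833
Std(X) = 5.136606, Std(Y) = 5.260149
r = 0.3511

0.3511


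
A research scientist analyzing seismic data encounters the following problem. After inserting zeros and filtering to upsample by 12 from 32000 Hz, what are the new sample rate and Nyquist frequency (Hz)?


Step 1 — output sample rate after interpolation by L:
fs_out = L * fs_in = 12 * 32000 = 384000 Hz

Step 2 — Nyquist frequency of the output stream:
f_Nyq = fs_out / 2 = 384000 / 2 = 192000.0 Hz

fs_out = 384000 Hz; f_Nyquist = 192000.0 Hz


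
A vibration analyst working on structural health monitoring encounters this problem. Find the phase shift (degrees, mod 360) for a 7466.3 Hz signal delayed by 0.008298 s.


Phase shift from frequency and time delay:
phi = 360 * f * t_delay
    = 360 * 7466.3 * 0.008298
    = 22303.93 degrees
    mod 360 = 343.93 degrees

343.93 degrees


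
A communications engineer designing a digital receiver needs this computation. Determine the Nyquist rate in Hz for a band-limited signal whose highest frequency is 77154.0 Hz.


The Nyquist rate is twice the maximum frequency component.
fs_min = 2 * fmax
      = 2 * 77154.0
      = 154308.0 Hz

154308.0


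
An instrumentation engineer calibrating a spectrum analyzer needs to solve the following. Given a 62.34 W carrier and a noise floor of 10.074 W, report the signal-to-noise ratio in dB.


SNR in decibels:
SNR = 10 * log10(Ps / Pn)
    = 10 * log10(62.34 / 10.074)
    = 10 * log10(6.1882)
    = 10 * 0.7916
    = 7.92 dB

7.92 dB


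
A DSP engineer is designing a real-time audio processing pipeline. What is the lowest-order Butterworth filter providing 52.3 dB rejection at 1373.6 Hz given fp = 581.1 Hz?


Butterworth filter order formula:
n = log10(10^(A/10) - 1) / (2 * log10(f_stop/f_pass))
10^(52.3/10) - 1 = 169823.3652
f_stop/f_pass = 1373.6 / 581.1 = 2.3638
n = 6.9993 -> ceil = 7

7


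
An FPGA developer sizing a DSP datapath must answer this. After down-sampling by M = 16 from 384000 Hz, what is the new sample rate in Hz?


Decimation reduces the sample rate:
fs_out = fs_in / M
       = 384000 / 16
       = 24000.0 Hz

24000.0 Hz


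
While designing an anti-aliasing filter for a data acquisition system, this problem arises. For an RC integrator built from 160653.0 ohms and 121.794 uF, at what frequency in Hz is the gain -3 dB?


Cutoff frequency of a first-order RC filter:
fc = 1 / (2 * pi * R * C)
C = 121.794 uF = 0.000121794 F
fc = 1 / (2 * pi * 160653.0 * 0.000121794)
   = 1 / 122.94039444758
   = 0.008134 Hz

0.008134 Hz


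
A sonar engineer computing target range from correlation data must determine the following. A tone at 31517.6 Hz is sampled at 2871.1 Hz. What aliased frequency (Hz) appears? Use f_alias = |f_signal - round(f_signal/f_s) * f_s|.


Compute the nearest integer multiple of fs to the signal:
n = round(31517.6 / 2871.1) = 11
f_alias = |31517.6 - 11 * 2871.1|
        = |31517.6 - 31582.1|
        = 64.5 Hz

64.5


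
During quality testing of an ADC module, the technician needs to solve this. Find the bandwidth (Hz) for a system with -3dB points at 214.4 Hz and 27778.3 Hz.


Bandwidth is the difference of -3dB frequencies:
BW = f_high - f_low
   = 27778.3 - 214.4
   = 27563.9 Hz

27563.9 Hz


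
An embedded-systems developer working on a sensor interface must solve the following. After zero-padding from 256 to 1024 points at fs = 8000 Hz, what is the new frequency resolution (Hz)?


Frequency resolution after zero-padding:
N_padded = 256 * 4 = 1024
df = fs / N_padded
   = 8000 / 1024
   = 7.8125 Hz

7.8125 Hz


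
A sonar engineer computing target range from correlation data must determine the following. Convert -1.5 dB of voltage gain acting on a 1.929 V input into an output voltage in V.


Output voltage from dB gain:
V_out = V_in * 10^(gain_dB / 20)
      = 1.929 * 10^(-1.5 / 20)
      = 1.929 * 0.841395
      = 1.6231 V

1.6231 V


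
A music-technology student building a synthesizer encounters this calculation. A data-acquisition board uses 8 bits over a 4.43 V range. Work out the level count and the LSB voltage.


Step 1 — number of quantization levels:
L = 2^N = 2^8 = 256

Step 2 — LSB step size:
delta = Vfs / L
      = 4.43 / 256
      = 0.01730469 V

Levels = 256; step size = 0.01730469 V


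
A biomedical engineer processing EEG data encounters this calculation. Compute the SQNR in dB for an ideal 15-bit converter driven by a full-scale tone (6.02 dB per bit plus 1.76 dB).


Theoretical SNR for a full-scale sinusoid:
SNR = 6.02 * N + 1.76
    = 6.02 * 15 + 1.76
    = 90.3 + 1.76
    = 92.06 dB

92.06 dB


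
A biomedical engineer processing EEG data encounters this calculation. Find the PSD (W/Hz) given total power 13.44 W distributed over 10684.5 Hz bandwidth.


Power spectral density:
PSD = P / BW
    = 13.44 / 10684.5
    = 0.0012579 W/Hz

0.0012579 W/Hz


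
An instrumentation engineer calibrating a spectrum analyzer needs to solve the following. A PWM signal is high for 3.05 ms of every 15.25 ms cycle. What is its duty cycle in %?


Duty cycle as a percentage:
DC = (t_on / T) * 100
   = (3.05 / 15.25) * 100
   = 0.2 * 100
   = 20.0 %

20.0 %


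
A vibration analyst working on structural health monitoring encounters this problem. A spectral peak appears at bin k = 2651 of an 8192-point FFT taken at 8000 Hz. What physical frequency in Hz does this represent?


Frequency of DFT bin k:
f_k = k * fs / N
    = 2651 * 8000 / 8192
    = 21208000 / 8192
    = 2588.867 Hz

2588.867 Hz


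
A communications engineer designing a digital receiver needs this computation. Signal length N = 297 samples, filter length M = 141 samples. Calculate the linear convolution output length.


Linear convolution output length:
L = N + M - 1
  = 297 + 141 - 1
  = 437 samples

437


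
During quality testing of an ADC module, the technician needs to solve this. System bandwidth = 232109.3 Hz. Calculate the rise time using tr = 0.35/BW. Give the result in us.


Rise time from bandwidth relationship:
tr = 0.35 / BW
   = 0.35 / 232109.3
   = 1.507910282e-06 s
   = 1.5079 us

1.5079 us


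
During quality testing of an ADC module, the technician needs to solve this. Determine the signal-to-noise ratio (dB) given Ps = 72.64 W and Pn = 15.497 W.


SNR in decibels:
SNR = 10 * log10(Ps / Pn)
    = 10 * log10(72.64 / 15.497)
    = 10 * log10(4.6874)
    = 10 * 0.6709
    = 6.71 dB

6.71 dB


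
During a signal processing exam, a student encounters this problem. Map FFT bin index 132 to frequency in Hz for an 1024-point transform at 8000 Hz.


Frequency of DFT bin k:
f_k = k * fs / N
    = 132 * 8000 / 1024
    = 1056000 / 1024
    = 1031.25 Hz

1031.25 Hz


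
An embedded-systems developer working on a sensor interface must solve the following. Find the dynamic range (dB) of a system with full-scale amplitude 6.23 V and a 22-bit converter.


Dynamic range from full-scale to LSB:
V_min = V_max / 2^bits = 6.23 / 2^22
DR = 20 * log10(V_max / V_min)
   = 20 * log10(2^22)
   = 20 * 22 * log10(2)
   = 132.45 dB

132.45 dB


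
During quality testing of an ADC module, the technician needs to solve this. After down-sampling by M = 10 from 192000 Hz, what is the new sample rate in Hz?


Decimation reduces the sample rate:
fs_out = fs_in / M
       = 192000 / 10
       = 19200.0 Hz

19200.0 Hz


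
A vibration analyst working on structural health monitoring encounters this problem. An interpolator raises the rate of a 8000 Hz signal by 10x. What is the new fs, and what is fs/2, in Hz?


Step 1 — output sample rate after interpolation by L:
fs_out = L * fs_in = 10 * 8000 = 80000 Hz

Step 2 — Nyquist frequency of the output stream:
f_Nyq = fs_out / 2 = 80000 / 2 = 40000.0 Hz

fs_out = 80000 Hz; f_Nyquist = 40000.0 Hz


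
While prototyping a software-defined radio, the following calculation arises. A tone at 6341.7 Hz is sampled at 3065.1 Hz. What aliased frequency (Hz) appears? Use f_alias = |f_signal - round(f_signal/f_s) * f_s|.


Compute the nearest integer multiple of fs to the signal:
n = round(6341.7 / 3065.1) = 2
f_alias = |6341.7 - 2 * 3065.1|
        = |6341.7 - 6130.2|
        = 211.5 Hz

211.5


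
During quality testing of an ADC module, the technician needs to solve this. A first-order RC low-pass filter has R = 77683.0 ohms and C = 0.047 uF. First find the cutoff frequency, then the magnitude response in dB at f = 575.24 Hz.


Step 1 — cutoff frequency:
fc = 1 / (2*pi*R*C)
C = 0.047 uF = 4.7e-08 F
fc = 1 / (2*pi*77683.0*4.7e-08)
   = 43.5909 Hz

Step 2 — magnitude at f = 575.24 Hz:
|H(f)| = 1 / sqrt(1 + (f/fc)^2)
f/fc = 575.24 / 43.5909 = 13.196332
|H| = 1 / sqrt(1 + 174.143178) = 0.075562
|H|_dB = 20*log10(0.075562) = -22.43 dB

fc = 43.5909 Hz; |H(575.24 Hz)| = -22.43 dB


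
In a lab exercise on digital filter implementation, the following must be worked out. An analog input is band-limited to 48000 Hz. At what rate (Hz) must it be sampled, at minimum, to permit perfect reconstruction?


The Nyquist rate is twice the maximum frequency component.
fs_min = 2 * fmax
      = 2 * 48000
      = 96000 Hz

96000


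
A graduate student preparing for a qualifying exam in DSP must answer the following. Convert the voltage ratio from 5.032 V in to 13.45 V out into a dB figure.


Voltage gain in dB:
G = 20 * log10(Vout / Vin)
  = 20 * log10(13.45 / 5.032)
  = 20 * log10(2.672893)
  = 20 * 0.426982
  = 8.54 dB

8.54 dB


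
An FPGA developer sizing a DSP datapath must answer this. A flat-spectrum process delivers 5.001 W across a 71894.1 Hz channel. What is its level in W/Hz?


Power spectral density:
PSD = P / BW
    = 5.001 / 71894.1
    = 6.956e-05 W/Hz

6.956e-05 W/Hz


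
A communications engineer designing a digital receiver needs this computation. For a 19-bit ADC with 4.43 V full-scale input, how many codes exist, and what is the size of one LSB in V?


Step 1 — number of quantization levels:
L = 2^N = 2^19 = 524288

Step 2 — LSB step size:
delta = Vfs / L
      = 4.43 / 524288
      = 8.45e-06 V

Levels = 524288; step size = 8.45e-06 V


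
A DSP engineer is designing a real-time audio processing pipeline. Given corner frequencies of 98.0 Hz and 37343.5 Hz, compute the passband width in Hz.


Bandwidth is the difference of -3dB frequencies:
BW = f_high - f_low
   = 37343.5 - 98.0
   = 37245.5 Hz

37245.5 Hz


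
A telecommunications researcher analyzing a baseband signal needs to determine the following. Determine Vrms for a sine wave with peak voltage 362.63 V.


RMS voltage for a sinusoidal waveform:
V_rms = V_peak / sqrt(2)
      = 362.63 / 1.414214
      = 256.418 V

256.418 V


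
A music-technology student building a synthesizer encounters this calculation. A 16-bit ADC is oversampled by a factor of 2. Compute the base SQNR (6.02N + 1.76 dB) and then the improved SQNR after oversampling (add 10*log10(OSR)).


Step 1 — baseline SQNR at Nyquist:
SQNR_base = 6.02*N + 1.76
          = 6.02*16 + 1.76
          = 98.08 dB

Step 2 — oversampling processing gain:
G = 10*log10(OSR) = 10*log10(2) = 3.01 dB

Step 3 — total:
SQNR_total = 98.08 + 3.01 = 101.09 dB

Base SQNR = 98.08 dB; oversampled SQNR = 101.09 dB


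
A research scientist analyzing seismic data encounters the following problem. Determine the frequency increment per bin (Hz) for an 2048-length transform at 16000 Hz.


DFT frequency resolution:
df = fs / N
   = 16000 / 2048
   = 7.8125 Hz

7.8125 Hz


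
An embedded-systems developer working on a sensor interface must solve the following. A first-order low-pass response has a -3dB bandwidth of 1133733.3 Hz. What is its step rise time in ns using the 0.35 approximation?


Rise time from bandwidth relationship:
tr = 0.35 / BW
   = 0.35 / 1133733.3
   = 3.087145804e-07 s
   = 308.7146 ns

308.7146 ns


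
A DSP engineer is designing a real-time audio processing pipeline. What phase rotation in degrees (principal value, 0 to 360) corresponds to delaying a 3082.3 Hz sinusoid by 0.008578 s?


Phase shift from frequency and time delay:
phi = 360 * f * t_delay
    = 360 * 3082.3 * 0.008578
    = 9518.39 degrees
    mod 360 = 158.39 degrees

158.39 degrees


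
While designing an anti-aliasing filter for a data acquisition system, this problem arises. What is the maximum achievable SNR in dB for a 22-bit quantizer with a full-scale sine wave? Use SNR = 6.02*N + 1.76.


Theoretical SNR for a full-scale sinusoid:
SNR = 6.02 * N + 1.76
    = 6.02 * 22 + 1.76
    = 132.44 + 1.76
    = 134.2 dB

134.2 dB


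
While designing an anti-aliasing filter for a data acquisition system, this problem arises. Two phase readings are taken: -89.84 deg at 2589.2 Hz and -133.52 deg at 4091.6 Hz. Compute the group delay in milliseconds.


Group delay from phase difference:
tau = -d(phi)/d(omega)
d(phi) = -43.68 deg = -0.76236 rad
d(omega) = 2*pi*(4091.6 - 2589.2) = 9439.8576 rad/s
tau = -(-0.76236) / 9439.8576
    = 0.0808 ms

0.0808 ms


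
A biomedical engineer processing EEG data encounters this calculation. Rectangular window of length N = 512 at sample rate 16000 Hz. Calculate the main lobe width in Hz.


Main lobe width for a rectangular window:
Width = 2 * fs / N
      = 2 * 16000 / 512
      = 32000 / 512
      = 62.5 Hz

62.5 Hz


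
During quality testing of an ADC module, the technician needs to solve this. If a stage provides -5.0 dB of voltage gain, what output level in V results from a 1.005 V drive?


Output voltage from dB gain:
V_out = V_in * 10^(gain_dB / 20)
      = 1.005 * 10^(-5.0 / 20)
      = 1.005 * 0.562341
      = 0.5652 V

0.5652 V


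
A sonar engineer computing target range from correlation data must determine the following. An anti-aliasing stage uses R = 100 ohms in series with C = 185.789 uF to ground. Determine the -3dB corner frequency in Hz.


Cutoff frequency of a first-order RC filter:
fc = 1 / (2 * pi * R * C)
C = 185.789 uF = 0.000185789 F
fc = 1 / (2 * pi * 100 * 0.000185789)
   = 1 / 0.11673467150356
   = 8.566435 Hz

8.566435 Hz


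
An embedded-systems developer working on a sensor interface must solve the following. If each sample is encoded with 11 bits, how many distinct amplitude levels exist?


Number of quantization levels = 2^N
= 2^11
= 2048

2048


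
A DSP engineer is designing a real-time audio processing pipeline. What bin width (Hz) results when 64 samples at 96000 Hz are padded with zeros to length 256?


Frequency resolution after zero-padding:
N_padded = 64 * 4 = 256
df = fs / N_padded
   = 96000 / 256
   = 375.0 Hz

375.0 Hz


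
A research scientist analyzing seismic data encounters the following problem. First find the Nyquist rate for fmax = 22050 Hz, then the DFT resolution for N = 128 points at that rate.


Step 1 — Nyquist sampling rate:
fs = 2 * fmax = 2 * 22050 = 44100 Hz

Step 2 — DFT bin spacing:
df = fs / N = 44100 / 128 = 344.5312 Hz

344.5312 Hz


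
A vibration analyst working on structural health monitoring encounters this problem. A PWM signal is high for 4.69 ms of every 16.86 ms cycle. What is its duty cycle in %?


Duty cycle as a percentage:
DC = (t_on / T) * 100
   = (4.69 / 16.86) * 100
   = 0.278173 * 100
   = 27.82 %

27.82 %


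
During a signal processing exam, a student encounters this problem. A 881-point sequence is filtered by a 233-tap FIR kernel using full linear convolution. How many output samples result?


Linear convolution output length:
L = N + M - 1
  = 881 + 233 - 1
  = 1113 samples

1113


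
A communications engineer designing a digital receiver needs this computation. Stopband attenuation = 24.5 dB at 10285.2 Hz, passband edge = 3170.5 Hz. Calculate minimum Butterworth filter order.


Butterworth filter order formula:
n = log10(10^(A/10) - 1) / (2 * log10(f_stop/f_pass))
10^(24.5/10) - 1 = 280.8383
f_stop/f_pass = 10285.2 / 3170.5 = 3.244
n = 2.3954 -> ceil = 3

3


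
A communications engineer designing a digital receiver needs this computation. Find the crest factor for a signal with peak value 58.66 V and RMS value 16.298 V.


Crest factor is the ratio of peak to RMS:
CF = V_peak / V_rms
   = 58.66 / 16.298
   = 3.5992

3.5992


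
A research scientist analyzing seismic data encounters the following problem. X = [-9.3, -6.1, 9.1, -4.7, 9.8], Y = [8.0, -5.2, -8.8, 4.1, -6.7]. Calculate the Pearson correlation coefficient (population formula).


Pearson correlation coefficient (population):
r = cov(X,Y) / (std(X) * std(Y))
Mean X = -0.24, Mean Y = -1.72
Cov(X,Y) = -41.9508
Std(X) = 8.054216, Std(Y) = 6.563353
r = -0.7936

-0.7936


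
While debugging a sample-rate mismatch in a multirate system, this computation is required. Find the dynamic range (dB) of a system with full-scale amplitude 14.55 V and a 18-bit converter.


Dynamic range from full-scale to LSB:
V_min = V_max / 2^bits = 14.55 / 2^18
DR = 20 * log10(V_max / V_min)
   = 20 * log10(2^18)
   = 20 * 18 * log10(2)
   = 108.37 dB

108.37 dB


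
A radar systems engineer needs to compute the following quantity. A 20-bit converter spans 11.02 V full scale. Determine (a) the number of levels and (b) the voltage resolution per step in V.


Step 1 — number of quantization levels:
L = 2^N = 2^20 = 1048576

Step 2 — LSB step size:
delta = Vfs / L
      = 11.02 / 1048576
      = 1.051e-05 V

Levels = 1048576; step size = 1.051e-05 V


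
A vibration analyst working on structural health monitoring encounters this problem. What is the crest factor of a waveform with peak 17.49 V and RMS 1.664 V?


Crest factor is the ratio of peak to RMS:
CF = V_peak / V_rms
   = 17.49 / 1.664
   = 10.5108

10.5108


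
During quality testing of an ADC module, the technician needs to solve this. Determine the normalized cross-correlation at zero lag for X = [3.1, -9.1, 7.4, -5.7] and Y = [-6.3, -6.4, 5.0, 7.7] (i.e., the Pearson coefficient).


Pearson correlation coefficient (population):
r = cov(X,Y) / (std(X) * std(Y))
Mean X = -1.075, Mean Y = 0.0
Cov(X,Y) = 7.955
Std(X) = 6.615276, Std(Y) = 6.421448
r = 0.1873

0.1873


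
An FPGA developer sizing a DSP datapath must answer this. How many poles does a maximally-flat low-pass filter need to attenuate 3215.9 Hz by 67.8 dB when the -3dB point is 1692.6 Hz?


Butterworth filter order formula:
n = log10(10^(A/10) - 1) / (2 * log10(f_stop/f_pass))
10^(67.8/10) - 1 = 6025594.8607
f_stop/f_pass = 3215.9 / 1692.6 = 1.9
n = 12.1615 -> ceil = 13

13


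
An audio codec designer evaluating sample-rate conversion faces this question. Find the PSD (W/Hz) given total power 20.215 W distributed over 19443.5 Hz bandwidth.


Power spectral density:
PSD = P / BW
    = 20.215 / 19443.5
    = 0.00103968 W/Hz

0.00103968 W/Hz


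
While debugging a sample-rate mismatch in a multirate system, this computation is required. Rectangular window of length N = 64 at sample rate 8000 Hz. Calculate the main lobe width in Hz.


Main lobe width for a rectangular window:
Width = 2 * fs / N
      = 2 * 8000 / 64
      = 16000 / 64
      = 250.0 Hz

250.0 Hz


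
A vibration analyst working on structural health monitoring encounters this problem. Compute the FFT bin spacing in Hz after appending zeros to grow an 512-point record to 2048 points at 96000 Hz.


Frequency resolution after zero-padding:
N_padded = 512 * 4 = 2048
df = fs / N_padded
   = 96000 / 2048
   = 46.875 Hz

46.875 Hz


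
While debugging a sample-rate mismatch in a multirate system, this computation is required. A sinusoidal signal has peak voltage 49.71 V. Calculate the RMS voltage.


RMS voltage for a sinusoidal waveform:
V_rms = V_peak / sqrt(2)
      = 49.71 / 1.414214
      = 35.15 V

35.15 V


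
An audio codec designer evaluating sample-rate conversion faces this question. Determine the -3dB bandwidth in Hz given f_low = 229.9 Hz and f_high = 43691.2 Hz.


Bandwidth is the difference of -3dB frequencies:
BW = f_high - f_low
   = 43691.2 - 229.9
   = 43461.3 Hz

43461.3 Hz
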